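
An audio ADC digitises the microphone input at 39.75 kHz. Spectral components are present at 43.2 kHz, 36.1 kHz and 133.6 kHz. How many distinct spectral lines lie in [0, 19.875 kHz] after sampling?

fs/2 = 19.875 kHz.
43.2 kHz mod fs = 3.45 kHz.
3.45 kHz ≤ fs/2 = 19.875 kHz, appears at 3.45 kHz.
36.1 kHz > fs/2 = 19.875 kHz, folds to fs − 36.1 kHz = 3.65 kHz.
133.6 kHz mod fs = 14.35 kHz.
14.35 kHz ≤ fs/2 = 19.875 kHz, appears at 14.35 kHz.
Distinct values: {3.45 kHz, 3.65 kHz, 14.35 kHz} → 3.

3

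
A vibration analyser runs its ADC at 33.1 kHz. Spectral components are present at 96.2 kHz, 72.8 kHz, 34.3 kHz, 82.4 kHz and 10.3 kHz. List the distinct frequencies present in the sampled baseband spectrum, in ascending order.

fs/2 = 16.55 kHz.
96.2 kHz mod fs = 30 kHz.
30 kHz > fs/2 = 16.55 kHz, folds to fs − 30 kHz = 3.1 kHz.
72.8 kHz mod fs = 6.6 kHz.
6.6 kHz ≤ fs/2 = 16.55 kHz, appears at 6.6 kHz.
34.3 kHz mod fs = 1.2 kHz.
1.2 kHz ≤ fs/2 = 16.55 kHz, appears at 1.2 kHz.
82.4 kHz mod fs = 16.2 kHz.
16.2 kHz ≤ fs/2 = 16.55 kHz, appears at 16.2 kHz.
10.3 kHz ≤ fs/2 = 16.55 kHz, passes unchanged.
Distinct values: {1.2 kHz, 3.1 kHz, 6.6 kHz, 10.3 kHz, 16.2 kHz}.

1.2 kHz, 3.1 kHz, 6.6 kHz, 10.3 kHz, 16.2 kHz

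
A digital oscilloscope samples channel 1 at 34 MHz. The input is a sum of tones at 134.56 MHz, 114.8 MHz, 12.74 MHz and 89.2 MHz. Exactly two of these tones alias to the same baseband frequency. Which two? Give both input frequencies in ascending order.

89.2 MHz, 114.8 MHz

fs/2 = 17 MHz.
134.56 MHz mod fs = 32.56 MHz.
32.56 MHz > fs/2 = 17 MHz, folds to fs − 32.56 MHz = 1.44 MHz.
114.8 MHz mod fs = 12.8 MHz.
12.8 MHz ≤ fs/2 = 17 MHz, appears at 12.8 MHz.
12.74 MHz ≤ fs/2 = 17 MHz, passes unchanged.
89.2 MHz mod fs = 21.2 MHz.
21.2 MHz > fs/2 = 17 MHz, folds to fs − 21.2 MHz = 12.8 MHz.
89.2 MHz and 114.8 MHz both map to 12.8 MHz.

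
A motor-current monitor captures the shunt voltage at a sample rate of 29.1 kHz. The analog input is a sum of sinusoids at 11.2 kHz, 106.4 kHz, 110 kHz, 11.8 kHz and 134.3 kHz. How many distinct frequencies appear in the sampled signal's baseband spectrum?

4

fs/2 = 14.55 kHz.
11.2 kHz ≤ fs/2 = 14.55 kHz, passes unchanged.
106.4 kHz mod fs = 19.1 kHz.
19.1 kHz > fs/2 = 14.55 kHz, folds to fs − 19.1 kHz = 10 kHz.
110 kHz mod fs = 22.7 kHz.
22.7 kHz > fs/2 = 14.55 kHz, folds to fs − 22.7 kHz = 6.4 kHz.
11.8 kHz ≤ fs/2 = 14.55 kHz, passes unchanged.
134.3 kHz mod fs = 17.9 kHz.
17.9 kHz > fs/2 = 14.55 kHz, folds to fs − 17.9 kHz = 11.2 kHz.
Distinct values: {6.4 kHz, 10 kHz, 11.2 kHz, 11.8 kHz} → 4.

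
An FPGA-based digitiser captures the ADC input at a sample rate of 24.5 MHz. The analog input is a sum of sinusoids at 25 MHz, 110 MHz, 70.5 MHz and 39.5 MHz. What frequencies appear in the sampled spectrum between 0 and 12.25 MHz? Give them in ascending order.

0.5 MHz, 3 MHz, 9.5 MHz, 12 MHz

fs/2 = 12.25 MHz.
25 MHz mod fs = 0.5 MHz.
0.5 MHz ≤ fs/2 = 12.25 MHz, appears at 0.5 MHz.
110 MHz mod fs = 12 MHz.
12 MHz ≤ fs/2 = 12.25 MHz, appears at 12 MHz.
70.5 MHz mod fs = 21.5 MHz.
21.5 MHz > fs/2 = 12.25 MHz, folds to fs − 21.5 MHz = 3 MHz.
39.5 MHz mod fs = 15 MHz.
15 MHz > fs/2 = 12.25 MHz, folds to fs − 15 MHz = 9.5 MHz.
Distinct values: {0.5 MHz, 3 MHz, 9.5 MHz, 12 MHz}.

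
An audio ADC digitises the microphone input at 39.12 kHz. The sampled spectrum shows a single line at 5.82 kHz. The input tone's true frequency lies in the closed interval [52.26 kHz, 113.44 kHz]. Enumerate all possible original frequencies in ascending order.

Frequencies that alias to 5.82 kHz are k·fs ± 5.82 kHz for integer k ≥ 0.
k=0: 5.82 kHz.
k=1: 33.3 kHz, 44.94 kHz.
k=2: 72.42 kHz, 84.06 kHz.
k=3: 111.54 kHz, 123.18 kHz.
k=4: 150.66 kHz, 162.3 kHz.
Within [52.26 kHz, 113.44 kHz]: 72.42 kHz, 84.06 kHz, 111.54 kHz.

72.42 kHz, 84.06 kHz, 111.54 kHz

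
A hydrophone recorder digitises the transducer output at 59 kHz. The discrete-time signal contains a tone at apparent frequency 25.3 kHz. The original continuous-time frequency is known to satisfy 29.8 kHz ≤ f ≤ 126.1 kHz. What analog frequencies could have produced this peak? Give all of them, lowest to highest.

Frequencies that alias to 25.3 kHz are k·fs ± 25.3 kHz for integer k ≥ 0.
k=0: 25.3 kHz.
k=1: 33.7 kHz, 84.3 kHz.
k=2: 92.7 kHz, 143.3 kHz.
k=3: 151.7 kHz, 202.3 kHz.
Within [29.8 kHz, 126.1 kHz]: 33.7 kHz, 84.3 kHz, 92.7 kHz.

33.7 kHz, 84.3 kHz, 92.7 kHz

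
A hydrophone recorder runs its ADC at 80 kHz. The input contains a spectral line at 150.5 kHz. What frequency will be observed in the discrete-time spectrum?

150.5 kHz mod fs = 70.5 kHz.
70.5 kHz > fs/2 = 40 kHz, folds to fs − 70.5 kHz = 9.5 kHz.

9.5 kHz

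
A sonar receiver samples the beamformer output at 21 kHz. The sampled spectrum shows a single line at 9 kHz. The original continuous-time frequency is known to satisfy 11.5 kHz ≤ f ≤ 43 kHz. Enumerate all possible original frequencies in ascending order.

12 kHz, 30 kHz, 33 kHz

Frequencies that alias to 9 kHz are k·fs ± 9 kHz for integer k ≥ 0.
k=0: 9 kHz.
k=1: 12 kHz, 30 kHz.
k=2: 33 kHz, 51 kHz.
k=3: 54 kHz, 72 kHz.
Within [11.5 kHz, 43 kHz]: 12 kHz, 30 kHz, 33 kHz.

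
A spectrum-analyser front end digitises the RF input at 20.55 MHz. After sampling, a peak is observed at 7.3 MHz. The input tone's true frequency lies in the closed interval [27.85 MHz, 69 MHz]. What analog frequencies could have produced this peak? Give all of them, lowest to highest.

Frequencies that alias to 7.3 MHz are k·fs ± 7.3 MHz for integer k ≥ 0.
k=0: 7.3 MHz.
k=1: 13.25 MHz, 27.85 MHz.
k=2: 33.8 MHz, 48.4 MHz.
k=3: 54.35 MHz, 68.95 MHz.
k=4: 74.9 MHz, 89.5 MHz.
Within [27.85 MHz, 69 MHz]: 27.85 MHz, 33.8 MHz, 48.4 MHz, 54.35 MHz, 68.95 MHz.

27.85 MHz, 33.8 MHz, 48.4 MHz, 54.35 MHz, 68.95 MHz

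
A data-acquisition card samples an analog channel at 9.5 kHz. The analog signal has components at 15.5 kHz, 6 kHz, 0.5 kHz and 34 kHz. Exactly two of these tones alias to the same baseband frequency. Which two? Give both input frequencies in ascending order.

fs/2 = 4.75 kHz.
15.5 kHz mod fs = 6 kHz.
6 kHz > fs/2 = 4.75 kHz, folds to fs − 6 kHz = 3.5 kHz.
6 kHz > fs/2 = 4.75 kHz, folds to fs − 6 kHz = 3.5 kHz.
0.5 kHz ≤ fs/2 = 4.75 kHz, passes unchanged.
34 kHz mod fs = 5.5 kHz.
5.5 kHz > fs/2 = 4.75 kHz, folds to fs − 5.5 kHz = 4 kHz.
6 kHz and 15.5 kHz both map to 3.5 kHz.

6 kHz, 15.5 kHz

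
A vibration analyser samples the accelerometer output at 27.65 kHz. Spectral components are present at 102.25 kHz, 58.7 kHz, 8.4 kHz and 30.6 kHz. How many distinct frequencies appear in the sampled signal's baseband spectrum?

4

fs/2 = 13.825 kHz.
102.25 kHz mod fs = 19.3 kHz.
19.3 kHz > fs/2 = 13.825 kHz, folds to fs − 19.3 kHz = 8.35 kHz.
58.7 kHz mod fs = 3.4 kHz.
3.4 kHz ≤ fs/2 = 13.825 kHz, appears at 3.4 kHz.
8.4 kHz ≤ fs/2 = 13.825 kHz, passes unchanged.
30.6 kHz mod fs = 2.95 kHz.
2.95 kHz ≤ fs/2 = 13.825 kHz, appears at 2.95 kHz.
Distinct values: {2.95 kHz, 3.4 kHz, 8.35 kHz, 8.4 kHz} → 4.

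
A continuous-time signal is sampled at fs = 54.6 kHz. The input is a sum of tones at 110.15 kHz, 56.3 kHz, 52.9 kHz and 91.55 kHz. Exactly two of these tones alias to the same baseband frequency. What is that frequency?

fs/2 = 27.3 kHz.
110.15 kHz mod fs = 0.95 kHz.
0.95 kHz ≤ fs/2 = 27.3 kHz, appears at 0.95 kHz.
56.3 kHz mod fs = 1.7 kHz.
1.7 kHz ≤ fs/2 = 27.3 kHz, appears at 1.7 kHz.
52.9 kHz > fs/2 = 27.3 kHz, folds to fs − 52.9 kHz = 1.7 kHz.
91.55 kHz mod fs = 36.95 kHz.
36.95 kHz > fs/2 = 27.3 kHz, folds to fs − 36.95 kHz = 17.65 kHz.
52.9 kHz and 56.3 kHz both map to 1.7 kHz.

1.7 kHz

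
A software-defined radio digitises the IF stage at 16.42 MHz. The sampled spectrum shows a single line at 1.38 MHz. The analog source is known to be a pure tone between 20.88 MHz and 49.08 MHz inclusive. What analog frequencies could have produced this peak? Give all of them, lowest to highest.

31.46 MHz, 34.22 MHz, 47.88 MHz

Frequencies that alias to 1.38 MHz are k·fs ± 1.38 MHz for integer k ≥ 0.
k=0: 1.38 MHz.
k=1: 15.04 MHz, 17.8 MHz.
k=2: 31.46 MHz, 34.22 MHz.
k=3: 47.88 MHz, 50.64 MHz.
k=4: 64.3 MHz, 67.06 MHz.
Within [20.88 MHz, 49.08 MHz]: 31.46 MHz, 34.22 MHz, 47.88 MHz.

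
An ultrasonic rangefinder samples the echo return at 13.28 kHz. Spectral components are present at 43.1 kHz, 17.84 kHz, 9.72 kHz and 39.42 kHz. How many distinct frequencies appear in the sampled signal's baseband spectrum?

4

fs/2 = 6.64 kHz.
43.1 kHz mod fs = 3.26 kHz.
3.26 kHz ≤ fs/2 = 6.64 kHz, appears at 3.26 kHz.
17.84 kHz mod fs = 4.56 kHz.
4.56 kHz ≤ fs/2 = 6.64 kHz, appears at 4.56 kHz.
9.72 kHz > fs/2 = 6.64 kHz, folds to fs − 9.72 kHz = 3.56 kHz.
39.42 kHz mod fs = 12.86 kHz.
12.86 kHz > fs/2 = 6.64 kHz, folds to fs − 12.86 kHz = 0.42 kHz.
Distinct values: {0.42 kHz, 3.26 kHz, 3.56 kHz, 4.56 kHz} → 4.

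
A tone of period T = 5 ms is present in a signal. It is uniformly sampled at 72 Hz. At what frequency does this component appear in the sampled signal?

16 Hz

T = 5 ms → f = 1/T = 200 Hz.
200 Hz mod fs = 56 Hz.
56 Hz > fs/2 = 36 Hz, folds to fs − 56 Hz = 16 Hz.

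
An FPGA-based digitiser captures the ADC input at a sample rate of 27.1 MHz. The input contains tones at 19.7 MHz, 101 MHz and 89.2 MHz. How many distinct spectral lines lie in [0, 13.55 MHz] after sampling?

2

fs/2 = 13.55 MHz.
19.7 MHz > fs/2 = 13.55 MHz, folds to fs − 19.7 MHz = 7.4 MHz.
101 MHz mod fs = 19.7 MHz.
19.7 MHz > fs/2 = 13.55 MHz, folds to fs − 19.7 MHz = 7.4 MHz.
89.2 MHz mod fs = 7.9 MHz.
7.9 MHz ≤ fs/2 = 13.55 MHz, appears at 7.9 MHz.
Distinct values: {7.4 MHz, 7.9 MHz} → 2.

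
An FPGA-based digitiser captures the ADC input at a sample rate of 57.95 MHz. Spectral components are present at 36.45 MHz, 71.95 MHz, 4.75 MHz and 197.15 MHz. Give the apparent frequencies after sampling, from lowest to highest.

fs/2 = 28.975 MHz.
36.45 MHz > fs/2 = 28.975 MHz, folds to fs − 36.45 MHz = 21.5 MHz.
71.95 MHz mod fs = 14 MHz.
14 MHz ≤ fs/2 = 28.975 MHz, appears at 14 MHz.
4.75 MHz ≤ fs/2 = 28.975 MHz, passes unchanged.
197.15 MHz mod fs = 23.3 MHz.
23.3 MHz ≤ fs/2 = 28.975 MHz, appears at 23.3 MHz.
Distinct values: {4.75 MHz, 14 MHz, 21.5 MHz, 23.3 MHz}.

4.75 MHz, 14 MHz, 21.5 MHz, 23.3 MHz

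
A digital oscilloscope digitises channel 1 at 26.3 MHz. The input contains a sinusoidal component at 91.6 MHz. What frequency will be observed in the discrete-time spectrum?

12.7 MHz

91.6 MHz mod fs = 12.7 MHz.
12.7 MHz ≤ fs/2 = 13.15 MHz, appears at 12.7 MHz.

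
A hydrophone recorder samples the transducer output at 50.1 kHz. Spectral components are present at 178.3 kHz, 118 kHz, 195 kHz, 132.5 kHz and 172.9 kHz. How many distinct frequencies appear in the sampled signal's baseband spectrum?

fs/2 = 25.05 kHz.
178.3 kHz mod fs = 28 kHz.
28 kHz > fs/2 = 25.05 kHz, folds to fs − 28 kHz = 22.1 kHz.
118 kHz mod fs = 17.8 kHz.
17.8 kHz ≤ fs/2 = 25.05 kHz, appears at 17.8 kHz.
195 kHz mod fs = 44.7 kHz.
44.7 kHz > fs/2 = 25.05 kHz, folds to fs − 44.7 kHz = 5.4 kHz.
132.5 kHz mod fs = 32.3 kHz.
32.3 kHz > fs/2 = 25.05 kHz, folds to fs − 32.3 kHz = 17.8 kHz.
172.9 kHz mod fs = 22.6 kHz.
22.6 kHz ≤ fs/2 = 25.05 kHz, appears at 22.6 kHz.
Distinct values: {5.4 kHz, 17.8 kHz, 22.1 kHz, 22.6 kHz} → 4.

4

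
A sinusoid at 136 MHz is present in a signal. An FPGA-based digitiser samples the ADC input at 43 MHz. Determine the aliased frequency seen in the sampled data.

7 MHz

136 MHz mod fs = 7 MHz.
7 MHz ≤ fs/2 = 21.5 MHz, appears at 7 MHz.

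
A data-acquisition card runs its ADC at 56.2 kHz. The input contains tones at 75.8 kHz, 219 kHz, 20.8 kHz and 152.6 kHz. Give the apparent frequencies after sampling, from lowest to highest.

5.8 kHz, 16 kHz, 19.6 kHz, 20.8 kHz

fs/2 = 28.1 kHz.
75.8 kHz mod fs = 19.6 kHz.
19.6 kHz ≤ fs/2 = 28.1 kHz, appears at 19.6 kHz.
219 kHz mod fs = 50.4 kHz.
50.4 kHz > fs/2 = 28.1 kHz, folds to fs − 50.4 kHz = 5.8 kHz.
20.8 kHz ≤ fs/2 = 28.1 kHz, passes unchanged.
152.6 kHz mod fs = 40.2 kHz.
40.2 kHz > fs/2 = 28.1 kHz, folds to fs − 40.2 kHz = 16 kHz.
Distinct values: {5.8 kHz, 16 kHz, 19.6 kHz, 20.8 kHz}.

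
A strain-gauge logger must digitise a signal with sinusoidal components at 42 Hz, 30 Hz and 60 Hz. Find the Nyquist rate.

Highest-frequency component: 60 Hz.
Nyquist rate = 2 × 60 Hz = 120 Hz.

120 Hz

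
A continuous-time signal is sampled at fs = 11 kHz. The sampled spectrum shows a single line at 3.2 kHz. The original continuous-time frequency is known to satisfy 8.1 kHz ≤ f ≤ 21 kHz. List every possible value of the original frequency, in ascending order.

14.2 kHz, 18.8 kHz

Frequencies that alias to 3.2 kHz are k·fs ± 3.2 kHz for integer k ≥ 0.
k=0: 3.2 kHz.
k=1: 7.8 kHz, 14.2 kHz.
k=2: 18.8 kHz, 25.2 kHz.
k=3: 29.8 kHz, 36.2 kHz.
Within [8.1 kHz, 21 kHz]: 14.2 kHz, 18.8 kHz.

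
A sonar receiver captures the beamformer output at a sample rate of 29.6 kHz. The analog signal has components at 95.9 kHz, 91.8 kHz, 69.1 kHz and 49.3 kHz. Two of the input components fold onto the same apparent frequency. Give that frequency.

fs/2 = 14.8 kHz.
95.9 kHz mod fs = 7.1 kHz.
7.1 kHz ≤ fs/2 = 14.8 kHz, appears at 7.1 kHz.
91.8 kHz mod fs = 3 kHz.
3 kHz ≤ fs/2 = 14.8 kHz, appears at 3 kHz.
69.1 kHz mod fs = 9.9 kHz.
9.9 kHz ≤ fs/2 = 14.8 kHz, appears at 9.9 kHz.
49.3 kHz mod fs = 19.7 kHz.
19.7 kHz > fs/2 = 14.8 kHz, folds to fs − 19.7 kHz = 9.9 kHz.
49.3 kHz and 69.1 kHz both map to 9.9 kHz.

9.9 kHz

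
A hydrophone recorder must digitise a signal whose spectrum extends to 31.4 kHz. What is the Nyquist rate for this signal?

Nyquist rate = 2 × 31.4 kHz = 62.8 kHz.

62.8 kHz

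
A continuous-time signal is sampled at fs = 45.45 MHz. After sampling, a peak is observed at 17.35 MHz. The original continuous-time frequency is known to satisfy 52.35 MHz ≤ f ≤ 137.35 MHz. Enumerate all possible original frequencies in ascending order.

Frequencies that alias to 17.35 MHz are k·fs ± 17.35 MHz for integer k ≥ 0.
k=0: 17.35 MHz.
k=1: 28.1 MHz, 62.8 MHz.
k=2: 73.55 MHz, 108.25 MHz.
k=3: 119 MHz, 153.7 MHz.
k=4: 164.45 MHz, 199.15 MHz.
Within [52.35 MHz, 137.35 MHz]: 62.8 MHz, 73.55 MHz, 108.25 MHz, 119 MHz.

62.8 MHz, 73.55 MHz, 108.25 MHz, 119 MHz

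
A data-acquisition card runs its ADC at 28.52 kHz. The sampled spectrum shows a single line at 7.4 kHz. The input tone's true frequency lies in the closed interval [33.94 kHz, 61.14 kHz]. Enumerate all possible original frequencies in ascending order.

35.92 kHz, 49.64 kHz

Frequencies that alias to 7.4 kHz are k·fs ± 7.4 kHz for integer k ≥ 0.
k=0: 7.4 kHz.
k=1: 21.12 kHz, 35.92 kHz.
k=2: 49.64 kHz, 64.44 kHz.
k=3: 78.16 kHz, 92.96 kHz.
Within [33.94 kHz, 61.14 kHz]: 35.92 kHz, 49.64 kHz.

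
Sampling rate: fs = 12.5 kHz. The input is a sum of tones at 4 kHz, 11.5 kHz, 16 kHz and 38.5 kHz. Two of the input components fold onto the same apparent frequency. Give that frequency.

fs/2 = 6.25 kHz.
4 kHz ≤ fs/2 = 6.25 kHz, passes unchanged.
11.5 kHz > fs/2 = 6.25 kHz, folds to fs − 11.5 kHz = 1 kHz.
16 kHz mod fs = 3.5 kHz.
3.5 kHz ≤ fs/2 = 6.25 kHz, appears at 3.5 kHz.
38.5 kHz mod fs = 1 kHz.
1 kHz ≤ fs/2 = 6.25 kHz, appears at 1 kHz.
11.5 kHz and 38.5 kHz both map to 1 kHz.

1 kHz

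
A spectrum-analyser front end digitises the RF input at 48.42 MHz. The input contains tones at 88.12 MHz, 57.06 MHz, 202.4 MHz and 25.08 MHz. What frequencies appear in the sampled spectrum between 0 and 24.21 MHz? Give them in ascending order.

fs/2 = 24.21 MHz.
88.12 MHz mod fs = 39.7 MHz.
39.7 MHz > fs/2 = 24.21 MHz, folds to fs − 39.7 MHz = 8.72 MHz.
57.06 MHz mod fs = 8.64 MHz.
8.64 MHz ≤ fs/2 = 24.21 MHz, appears at 8.64 MHz.
202.4 MHz mod fs = 8.72 MHz.
8.72 MHz ≤ fs/2 = 24.21 MHz, appears at 8.72 MHz.
25.08 MHz > fs/2 = 24.21 MHz, folds to fs − 25.08 MHz = 23.34 MHz.
Distinct values: {8.64 MHz, 8.72 MHz, 23.34 MHz}.

8.64 MHz, 8.72 MHz, 23.34 MHz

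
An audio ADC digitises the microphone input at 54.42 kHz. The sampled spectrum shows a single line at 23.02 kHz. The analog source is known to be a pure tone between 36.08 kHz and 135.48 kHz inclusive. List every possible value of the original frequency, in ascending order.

Frequencies that alias to 23.02 kHz are k·fs ± 23.02 kHz for integer k ≥ 0.
k=0: 23.02 kHz.
k=1: 31.4 kHz, 77.44 kHz.
k=2: 85.82 kHz, 131.86 kHz.
k=3: 140.24 kHz, 186.28 kHz.
Within [36.08 kHz, 135.48 kHz]: 77.44 kHz, 85.82 kHz, 131.86 kHz.

77.44 kHz, 85.82 kHz, 131.86 kHz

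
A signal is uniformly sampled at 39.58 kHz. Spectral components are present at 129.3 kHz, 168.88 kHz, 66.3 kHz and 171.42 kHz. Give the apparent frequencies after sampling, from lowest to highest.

fs/2 = 19.79 kHz.
129.3 kHz mod fs = 10.56 kHz.
10.56 kHz ≤ fs/2 = 19.79 kHz, appears at 10.56 kHz.
168.88 kHz mod fs = 10.56 kHz.
10.56 kHz ≤ fs/2 = 19.79 kHz, appears at 10.56 kHz.
66.3 kHz mod fs = 26.72 kHz.
26.72 kHz > fs/2 = 19.79 kHz, folds to fs − 26.72 kHz = 12.86 kHz.
171.42 kHz mod fs = 13.1 kHz.
13.1 kHz ≤ fs/2 = 19.79 kHz, appears at 13.1 kHz.
Distinct values: {10.56 kHz, 12.86 kHz, 13.1 kHz}.

10.56 kHz, 12.86 kHz, 13.1 kHz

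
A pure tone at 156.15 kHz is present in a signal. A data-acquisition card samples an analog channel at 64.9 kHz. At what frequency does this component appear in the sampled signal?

26.35 kHz

156.15 kHz mod fs = 26.35 kHz.
26.35 kHz ≤ fs/2 = 32.45 kHz, appears at 26.35 kHz.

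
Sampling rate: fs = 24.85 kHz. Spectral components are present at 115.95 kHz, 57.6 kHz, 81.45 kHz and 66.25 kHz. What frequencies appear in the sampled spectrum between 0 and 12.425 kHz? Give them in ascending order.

fs/2 = 12.425 kHz.
115.95 kHz mod fs = 16.55 kHz.
16.55 kHz > fs/2 = 12.425 kHz, folds to fs − 16.55 kHz = 8.3 kHz.
57.6 kHz mod fs = 7.9 kHz.
7.9 kHz ≤ fs/2 = 12.425 kHz, appears at 7.9 kHz.
81.45 kHz mod fs = 6.9 kHz.
6.9 kHz ≤ fs/2 = 12.425 kHz, appears at 6.9 kHz.
66.25 kHz mod fs = 16.55 kHz.
16.55 kHz > fs/2 = 12.425 kHz, folds to fs − 16.55 kHz = 8.3 kHz.
Distinct values: {6.9 kHz, 7.9 kHz, 8.3 kHz}.

6.9 kHz, 7.9 kHz, 8.3 kHz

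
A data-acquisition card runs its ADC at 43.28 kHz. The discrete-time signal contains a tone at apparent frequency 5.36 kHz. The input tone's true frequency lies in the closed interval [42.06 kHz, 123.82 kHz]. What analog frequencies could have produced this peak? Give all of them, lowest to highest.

48.64 kHz, 81.2 kHz, 91.92 kHz

Frequencies that alias to 5.36 kHz are k·fs ± 5.36 kHz for integer k ≥ 0.
k=0: 5.36 kHz.
k=1: 37.92 kHz, 48.64 kHz.
k=2: 81.2 kHz, 91.92 kHz.
k=3: 124.48 kHz, 135.2 kHz.
Within [42.06 kHz, 123.82 kHz]: 48.64 kHz, 81.2 kHz, 91.92 kHz.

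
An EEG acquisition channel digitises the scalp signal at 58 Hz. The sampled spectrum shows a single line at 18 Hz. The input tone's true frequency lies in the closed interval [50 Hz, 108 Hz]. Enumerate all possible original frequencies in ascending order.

76 Hz, 98 Hz

Frequencies that alias to 18 Hz are k·fs ± 18 Hz for integer k ≥ 0.
k=0: 18 Hz.
k=1: 40 Hz, 76 Hz.
k=2: 98 Hz, 134 Hz.
k=3: 156 Hz, 192 Hz.
Within [50 Hz, 108 Hz]: 76 Hz, 98 Hz.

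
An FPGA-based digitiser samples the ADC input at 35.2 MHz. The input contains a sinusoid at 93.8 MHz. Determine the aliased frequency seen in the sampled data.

11.8 MHz

93.8 MHz mod fs = 23.4 MHz.
23.4 MHz > fs/2 = 17.6 MHz, folds to fs − 23.4 MHz = 11.8 MHz.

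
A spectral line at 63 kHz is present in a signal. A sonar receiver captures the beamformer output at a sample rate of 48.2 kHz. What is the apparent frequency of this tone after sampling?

14.8 kHz

63 kHz mod fs = 14.8 kHz.
14.8 kHz ≤ fs/2 = 24.1 kHz, appears at 14.8 kHz.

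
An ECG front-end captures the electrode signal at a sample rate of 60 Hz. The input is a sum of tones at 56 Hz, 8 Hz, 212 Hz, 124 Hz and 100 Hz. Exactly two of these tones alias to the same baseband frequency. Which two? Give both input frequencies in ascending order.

fs/2 = 30 Hz.
56 Hz > fs/2 = 30 Hz, folds to fs − 56 Hz = 4 Hz.
8 Hz ≤ fs/2 = 30 Hz, passes unchanged.
212 Hz mod fs = 32 Hz.
32 Hz > fs/2 = 30 Hz, folds to fs − 32 Hz = 28 Hz.
124 Hz mod fs = 4 Hz.
4 Hz ≤ fs/2 = 30 Hz, appears at 4 Hz.
100 Hz mod fs = 40 Hz.
40 Hz > fs/2 = 30 Hz, folds to fs − 40 Hz = 20 Hz.
56 Hz and 124 Hz both map to 4 Hz.

56 Hz, 124 Hz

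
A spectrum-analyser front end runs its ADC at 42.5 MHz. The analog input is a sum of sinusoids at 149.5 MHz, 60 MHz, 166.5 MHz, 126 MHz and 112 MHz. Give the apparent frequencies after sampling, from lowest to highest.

1.5 MHz, 3.5 MHz, 15.5 MHz, 17.5 MHz, 20.5 MHz

fs/2 = 21.25 MHz.
149.5 MHz mod fs = 22 MHz.
22 MHz > fs/2 = 21.25 MHz, folds to fs − 22 MHz = 20.5 MHz.
60 MHz mod fs = 17.5 MHz.
17.5 MHz ≤ fs/2 = 21.25 MHz, appears at 17.5 MHz.
166.5 MHz mod fs = 39 MHz.
39 MHz > fs/2 = 21.25 MHz, folds to fs − 39 MHz = 3.5 MHz.
126 MHz mod fs = 41 MHz.
41 MHz > fs/2 = 21.25 MHz, folds to fs − 41 MHz = 1.5 MHz.
112 MHz mod fs = 27 MHz.
27 MHz > fs/2 = 21.25 MHz, folds to fs − 27 MHz = 15.5 MHz.
Distinct values: {1.5 MHz, 3.5 MHz, 15.5 MHz, 17.5 MHz, 20.5 MHz}.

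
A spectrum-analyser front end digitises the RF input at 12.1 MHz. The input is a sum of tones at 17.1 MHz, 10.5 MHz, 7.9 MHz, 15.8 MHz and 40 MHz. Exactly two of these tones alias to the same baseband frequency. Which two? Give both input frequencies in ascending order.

15.8 MHz, 40 MHz

fs/2 = 6.05 MHz.
17.1 MHz mod fs = 5 MHz.
5 MHz ≤ fs/2 = 6.05 MHz, appears at 5 MHz.
10.5 MHz > fs/2 = 6.05 MHz, folds to fs − 10.5 MHz = 1.6 MHz.
7.9 MHz > fs/2 = 6.05 MHz, folds to fs − 7.9 MHz = 4.2 MHz.
15.8 MHz mod fs = 3.7 MHz.
3.7 MHz ≤ fs/2 = 6.05 MHz, appears at 3.7 MHz.
40 MHz mod fs = 3.7 MHz.
3.7 MHz ≤ fs/2 = 6.05 MHz, appears at 3.7 MHz.
15.8 MHz and 40 MHz both map to 3.7 MHz.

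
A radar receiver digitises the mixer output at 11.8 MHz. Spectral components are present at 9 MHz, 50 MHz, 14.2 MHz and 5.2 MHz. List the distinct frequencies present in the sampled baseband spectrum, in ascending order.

2.4 MHz, 2.8 MHz, 5.2 MHz

fs/2 = 5.9 MHz.
9 MHz > fs/2 = 5.9 MHz, folds to fs − 9 MHz = 2.8 MHz.
50 MHz mod fs = 2.8 MHz.
2.8 MHz ≤ fs/2 = 5.9 MHz, appears at 2.8 MHz.
14.2 MHz mod fs = 2.4 MHz.
2.4 MHz ≤ fs/2 = 5.9 MHz, appears at 2.4 MHz.
5.2 MHz ≤ fs/2 = 5.9 MHz, passes unchanged.
Distinct values: {2.4 MHz, 2.8 MHz, 5.2 MHz}.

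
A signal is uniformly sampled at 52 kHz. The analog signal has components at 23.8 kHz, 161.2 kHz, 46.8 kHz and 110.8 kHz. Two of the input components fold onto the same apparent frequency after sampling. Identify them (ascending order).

fs/2 = 26 kHz.
23.8 kHz ≤ fs/2 = 26 kHz, passes unchanged.
161.2 kHz mod fs = 5.2 kHz.
5.2 kHz ≤ fs/2 = 26 kHz, appears at 5.2 kHz.
46.8 kHz > fs/2 = 26 kHz, folds to fs − 46.8 kHz = 5.2 kHz.
110.8 kHz mod fs = 6.8 kHz.
6.8 kHz ≤ fs/2 = 26 kHz, appears at 6.8 kHz.
46.8 kHz and 161.2 kHz both map to 5.2 kHz.

46.8 kHz, 161.2 kHz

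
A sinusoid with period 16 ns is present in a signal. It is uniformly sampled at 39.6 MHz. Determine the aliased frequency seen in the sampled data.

T = 16 ns → f = 1/T = 62.5 MHz.
62.5 MHz mod fs = 22.9 MHz.
22.9 MHz > fs/2 = 19.8 MHz, folds to fs − 22.9 MHz = 16.7 MHz.

16.7 MHz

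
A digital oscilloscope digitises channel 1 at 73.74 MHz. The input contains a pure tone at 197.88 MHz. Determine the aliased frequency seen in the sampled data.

23.34 MHz

197.88 MHz mod fs = 50.4 MHz.
50.4 MHz > fs/2 = 36.87 MHz, folds to fs − 50.4 MHz = 23.34 MHz.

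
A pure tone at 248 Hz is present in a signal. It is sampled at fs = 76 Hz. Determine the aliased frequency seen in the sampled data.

248 Hz mod fs = 20 Hz.
20 Hz ≤ fs/2 = 38 Hz, appears at 20 Hz.

20 Hz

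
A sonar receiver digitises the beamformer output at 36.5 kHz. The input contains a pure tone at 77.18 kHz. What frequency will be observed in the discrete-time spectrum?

4.18 kHz

77.18 kHz mod fs = 4.18 kHz.
4.18 kHz ≤ fs/2 = 18.25 kHz, appears at 4.18 kHz.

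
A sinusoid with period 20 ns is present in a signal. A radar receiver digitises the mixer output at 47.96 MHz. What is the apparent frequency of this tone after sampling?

T = 20 ns → f = 1/T = 50 MHz.
50 MHz mod fs = 2.04 MHz.
2.04 MHz ≤ fs/2 = 23.98 MHz, appears at 2.04 MHz.

2.04 MHz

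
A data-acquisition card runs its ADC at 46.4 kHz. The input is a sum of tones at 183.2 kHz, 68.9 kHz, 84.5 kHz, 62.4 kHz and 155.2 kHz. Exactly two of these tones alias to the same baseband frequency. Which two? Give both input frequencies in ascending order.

62.4 kHz, 155.2 kHz

fs/2 = 23.2 kHz.
183.2 kHz mod fs = 44 kHz.
44 kHz > fs/2 = 23.2 kHz, folds to fs − 44 kHz = 2.4 kHz.
68.9 kHz mod fs = 22.5 kHz.
22.5 kHz ≤ fs/2 = 23.2 kHz, appears at 22.5 kHz.
84.5 kHz mod fs = 38.1 kHz.
38.1 kHz > fs/2 = 23.2 kHz, folds to fs − 38.1 kHz = 8.3 kHz.
62.4 kHz mod fs = 16 kHz.
16 kHz ≤ fs/2 = 23.2 kHz, appears at 16 kHz.
155.2 kHz mod fs = 16 kHz.
16 kHz ≤ fs/2 = 23.2 kHz, appears at 16 kHz.
62.4 kHz and 155.2 kHz both map to 16 kHz.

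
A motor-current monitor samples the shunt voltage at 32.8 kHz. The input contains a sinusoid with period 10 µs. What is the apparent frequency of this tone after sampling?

1.6 kHz

T = 10 µs → f = 1/T = 100 kHz.
100 kHz mod fs = 1.6 kHz.
1.6 kHz ≤ fs/2 = 16.4 kHz, appears at 1.6 kHz.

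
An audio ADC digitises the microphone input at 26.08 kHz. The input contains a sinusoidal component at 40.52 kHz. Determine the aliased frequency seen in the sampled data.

40.52 kHz mod fs = 14.44 kHz.
14.44 kHz > fs/2 = 13.04 kHz, folds to fs − 14.44 kHz = 11.64 kHz.

11.64 kHz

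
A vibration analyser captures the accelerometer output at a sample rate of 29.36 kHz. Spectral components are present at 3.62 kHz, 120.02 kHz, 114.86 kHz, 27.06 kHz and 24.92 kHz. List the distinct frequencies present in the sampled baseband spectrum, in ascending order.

fs/2 = 14.68 kHz.
3.62 kHz ≤ fs/2 = 14.68 kHz, passes unchanged.
120.02 kHz mod fs = 2.58 kHz.
2.58 kHz ≤ fs/2 = 14.68 kHz, appears at 2.58 kHz.
114.86 kHz mod fs = 26.78 kHz.
26.78 kHz > fs/2 = 14.68 kHz, folds to fs − 26.78 kHz = 2.58 kHz.
27.06 kHz > fs/2 = 14.68 kHz, folds to fs − 27.06 kHz = 2.3 kHz.
24.92 kHz > fs/2 = 14.68 kHz, folds to fs − 24.92 kHz = 4.44 kHz.
Distinct values: {2.3 kHz, 2.58 kHz, 3.62 kHz, 4.44 kHz}.

2.3 kHz, 2.58 kHz, 3.62 kHz, 4.44 kHz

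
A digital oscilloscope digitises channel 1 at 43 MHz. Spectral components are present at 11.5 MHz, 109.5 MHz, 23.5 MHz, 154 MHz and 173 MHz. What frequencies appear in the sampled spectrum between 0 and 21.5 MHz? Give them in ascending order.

1 MHz, 11.5 MHz, 18 MHz, 19.5 MHz

fs/2 = 21.5 MHz.
11.5 MHz ≤ fs/2 = 21.5 MHz, passes unchanged.
109.5 MHz mod fs = 23.5 MHz.
23.5 MHz > fs/2 = 21.5 MHz, folds to fs − 23.5 MHz = 19.5 MHz.
23.5 MHz > fs/2 = 21.5 MHz, folds to fs − 23.5 MHz = 19.5 MHz.
154 MHz mod fs = 25 MHz.
25 MHz > fs/2 = 21.5 MHz, folds to fs − 25 MHz = 18 MHz.
173 MHz mod fs = 1 MHz.
1 MHz ≤ fs/2 = 21.5 MHz, appears at 1 MHz.
Distinct values: {1 MHz, 11.5 MHz, 18 MHz, 19.5 MHz}.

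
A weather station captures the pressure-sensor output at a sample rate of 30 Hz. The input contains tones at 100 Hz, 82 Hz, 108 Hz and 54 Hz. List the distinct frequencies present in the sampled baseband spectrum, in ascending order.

6 Hz, 8 Hz, 10 Hz, 12 Hz

fs/2 = 15 Hz.
100 Hz mod fs = 10 Hz.
10 Hz ≤ fs/2 = 15 Hz, appears at 10 Hz.
82 Hz mod fs = 22 Hz.
22 Hz > fs/2 = 15 Hz, folds to fs − 22 Hz = 8 Hz.
108 Hz mod fs = 18 Hz.
18 Hz > fs/2 = 15 Hz, folds to fs − 18 Hz = 12 Hz.
54 Hz mod fs = 24 Hz.
24 Hz > fs/2 = 15 Hz, folds to fs − 24 Hz = 6 Hz.
Distinct values: {6 Hz, 8 Hz, 10 Hz, 12 Hz}.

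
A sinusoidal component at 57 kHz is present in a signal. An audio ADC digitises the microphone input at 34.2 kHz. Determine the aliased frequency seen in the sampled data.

57 kHz mod fs = 22.8 kHz.
22.8 kHz > fs/2 = 17.1 kHz, folds to fs − 22.8 kHz = 11.4 kHz.

11.4 kHz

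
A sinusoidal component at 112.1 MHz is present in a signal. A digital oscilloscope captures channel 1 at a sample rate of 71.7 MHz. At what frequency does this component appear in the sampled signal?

31.3 MHz

112.1 MHz mod fs = 40.4 MHz.
40.4 MHz > fs/2 = 35.85 MHz, folds to fs − 40.4 MHz = 31.3 MHz.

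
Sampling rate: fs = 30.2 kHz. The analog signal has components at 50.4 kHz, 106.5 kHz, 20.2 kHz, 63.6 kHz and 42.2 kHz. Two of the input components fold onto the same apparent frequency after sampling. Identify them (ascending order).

20.2 kHz, 50.4 kHz

fs/2 = 15.1 kHz.
50.4 kHz mod fs = 20.2 kHz.
20.2 kHz > fs/2 = 15.1 kHz, folds to fs − 20.2 kHz = 10 kHz.
106.5 kHz mod fs = 15.9 kHz.
15.9 kHz > fs/2 = 15.1 kHz, folds to fs − 15.9 kHz = 14.3 kHz.
20.2 kHz > fs/2 = 15.1 kHz, folds to fs − 20.2 kHz = 10 kHz.
63.6 kHz mod fs = 3.2 kHz.
3.2 kHz ≤ fs/2 = 15.1 kHz, appears at 3.2 kHz.
42.2 kHz mod fs = 12 kHz.
12 kHz ≤ fs/2 = 15.1 kHz, appears at 12 kHz.
20.2 kHz and 50.4 kHz both map to 10 kHz.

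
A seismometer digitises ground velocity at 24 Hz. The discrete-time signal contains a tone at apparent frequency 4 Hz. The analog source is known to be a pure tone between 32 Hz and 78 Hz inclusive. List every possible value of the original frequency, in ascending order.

Frequencies that alias to 4 Hz are k·fs ± 4 Hz for integer k ≥ 0.
k=0: 4 Hz.
k=1: 20 Hz, 28 Hz.
k=2: 44 Hz, 52 Hz.
k=3: 68 Hz, 76 Hz.
k=4: 92 Hz, 100 Hz.
Within [32 Hz, 78 Hz]: 44 Hz, 52 Hz, 68 Hz, 76 Hz.

44 Hz, 52 Hz, 68 Hz, 76 Hz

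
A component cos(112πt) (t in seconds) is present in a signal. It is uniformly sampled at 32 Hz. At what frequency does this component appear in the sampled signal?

8 Hz

ω = 112π rad/s → f = ω/(2π) = 56 Hz.
56 Hz mod fs = 24 Hz.
24 Hz > fs/2 = 16 Hz, folds to fs − 24 Hz = 8 Hz.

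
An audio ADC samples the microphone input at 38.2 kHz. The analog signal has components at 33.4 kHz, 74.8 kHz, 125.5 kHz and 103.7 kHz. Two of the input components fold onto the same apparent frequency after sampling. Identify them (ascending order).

fs/2 = 19.1 kHz.
33.4 kHz > fs/2 = 19.1 kHz, folds to fs − 33.4 kHz = 4.8 kHz.
74.8 kHz mod fs = 36.6 kHz.
36.6 kHz > fs/2 = 19.1 kHz, folds to fs − 36.6 kHz = 1.6 kHz.
125.5 kHz mod fs = 10.9 kHz.
10.9 kHz ≤ fs/2 = 19.1 kHz, appears at 10.9 kHz.
103.7 kHz mod fs = 27.3 kHz.
27.3 kHz > fs/2 = 19.1 kHz, folds to fs − 27.3 kHz = 10.9 kHz.
103.7 kHz and 125.5 kHz both map to 10.9 kHz.

103.7 kHz, 125.5 kHz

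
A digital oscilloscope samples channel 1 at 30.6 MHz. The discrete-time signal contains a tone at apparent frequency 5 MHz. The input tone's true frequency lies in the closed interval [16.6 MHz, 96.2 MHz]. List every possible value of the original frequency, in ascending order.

Frequencies that alias to 5 MHz are k·fs ± 5 MHz for integer k ≥ 0.
k=0: 5 MHz.
k=1: 25.6 MHz, 35.6 MHz.
k=2: 56.2 MHz, 66.2 MHz.
k=3: 86.8 MHz, 96.8 MHz.
k=4: 117.4 MHz, 127.4 MHz.
Within [16.6 MHz, 96.2 MHz]: 25.6 MHz, 35.6 MHz, 56.2 MHz, 66.2 MHz, 86.8 MHz.

25.6 MHz, 35.6 MHz, 56.2 MHz, 66.2 MHz, 86.8 MHz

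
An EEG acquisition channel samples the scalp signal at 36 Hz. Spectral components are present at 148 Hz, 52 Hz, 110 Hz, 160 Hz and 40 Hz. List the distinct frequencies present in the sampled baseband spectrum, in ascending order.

fs/2 = 18 Hz.
148 Hz mod fs = 4 Hz.
4 Hz ≤ fs/2 = 18 Hz, appears at 4 Hz.
52 Hz mod fs = 16 Hz.
16 Hz ≤ fs/2 = 18 Hz, appears at 16 Hz.
110 Hz mod fs = 2 Hz.
2 Hz ≤ fs/2 = 18 Hz, appears at 2 Hz.
160 Hz mod fs = 16 Hz.
16 Hz ≤ fs/2 = 18 Hz, appears at 16 Hz.
40 Hz mod fs = 4 Hz.
4 Hz ≤ fs/2 = 18 Hz, appears at 4 Hz.
Distinct values: {2 Hz, 4 Hz, 16 Hz}.

2 Hz, 4 Hz, 16 Hz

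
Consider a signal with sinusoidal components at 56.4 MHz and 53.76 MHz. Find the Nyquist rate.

Highest-frequency component: 56.4 MHz.
Nyquist rate = 2 × 56.4 MHz = 112.8 MHz.

112.8 MHz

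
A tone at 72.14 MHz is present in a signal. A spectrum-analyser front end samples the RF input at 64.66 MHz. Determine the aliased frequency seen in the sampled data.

72.14 MHz mod fs = 7.48 MHz.
7.48 MHz ≤ fs/2 = 32.33 MHz, appears at 7.48 MHz.

7.48 MHz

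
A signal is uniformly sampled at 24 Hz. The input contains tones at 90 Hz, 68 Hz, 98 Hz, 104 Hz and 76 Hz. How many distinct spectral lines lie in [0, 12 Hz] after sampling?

fs/2 = 12 Hz.
90 Hz mod fs = 18 Hz.
18 Hz > fs/2 = 12 Hz, folds to fs − 18 Hz = 6 Hz.
68 Hz mod fs = 20 Hz.
20 Hz > fs/2 = 12 Hz, folds to fs − 20 Hz = 4 Hz.
98 Hz mod fs = 2 Hz.
2 Hz ≤ fs/2 = 12 Hz, appears at 2 Hz.
104 Hz mod fs = 8 Hz.
8 Hz ≤ fs/2 = 12 Hz, appears at 8 Hz.
76 Hz mod fs = 4 Hz.
4 Hz ≤ fs/2 = 12 Hz, appears at 4 Hz.
Distinct values: {2 Hz, 4 Hz, 6 Hz, 8 Hz} → 4.

4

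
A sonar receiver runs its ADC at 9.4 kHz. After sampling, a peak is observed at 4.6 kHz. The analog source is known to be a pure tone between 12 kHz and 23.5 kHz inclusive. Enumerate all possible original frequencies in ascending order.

14 kHz, 14.2 kHz, 23.4 kHz

Frequencies that alias to 4.6 kHz are k·fs ± 4.6 kHz for integer k ≥ 0.
k=0: 4.6 kHz.
k=1: 4.8 kHz, 14 kHz.
k=2: 14.2 kHz, 23.4 kHz.
k=3: 23.6 kHz, 32.8 kHz.
Within [12 kHz, 23.5 kHz]: 14 kHz, 14.2 kHz, 23.4 kHz.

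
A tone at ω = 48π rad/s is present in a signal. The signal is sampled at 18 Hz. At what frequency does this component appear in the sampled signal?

6 Hz

ω = 48π rad/s → f = ω/(2π) = 24 Hz.
24 Hz mod fs = 6 Hz.
6 Hz ≤ fs/2 = 9 Hz, appears at 6 Hz.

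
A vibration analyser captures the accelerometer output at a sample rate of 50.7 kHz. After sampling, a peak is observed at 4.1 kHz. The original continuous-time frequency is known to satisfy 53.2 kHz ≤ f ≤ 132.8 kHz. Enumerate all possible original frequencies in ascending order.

Frequencies that alias to 4.1 kHz are k·fs ± 4.1 kHz for integer k ≥ 0.
k=0: 4.1 kHz.
k=1: 46.6 kHz, 54.8 kHz.
k=2: 97.3 kHz, 105.5 kHz.
k=3: 148 kHz, 156.2 kHz.
Within [53.2 kHz, 132.8 kHz]: 54.8 kHz, 97.3 kHz, 105.5 kHz.

54.8 kHz, 97.3 kHz, 105.5 kHz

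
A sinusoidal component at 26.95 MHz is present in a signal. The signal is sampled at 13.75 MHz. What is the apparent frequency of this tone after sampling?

26.95 MHz mod fs = 13.2 MHz.
13.2 MHz > fs/2 = 6.875 MHz, folds to fs − 13.2 MHz = 0.55 MHz.

0.55 MHz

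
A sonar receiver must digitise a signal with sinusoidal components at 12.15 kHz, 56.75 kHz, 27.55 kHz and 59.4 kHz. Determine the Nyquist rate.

118.8 kHz

Highest-frequency component: 59.4 kHz.
Nyquist rate = 2 × 59.4 kHz = 118.8 kHz.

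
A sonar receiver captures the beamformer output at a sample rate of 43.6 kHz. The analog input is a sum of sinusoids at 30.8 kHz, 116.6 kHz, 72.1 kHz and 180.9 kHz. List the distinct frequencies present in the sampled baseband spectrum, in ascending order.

fs/2 = 21.8 kHz.
30.8 kHz > fs/2 = 21.8 kHz, folds to fs − 30.8 kHz = 12.8 kHz.
116.6 kHz mod fs = 29.4 kHz.
29.4 kHz > fs/2 = 21.8 kHz, folds to fs − 29.4 kHz = 14.2 kHz.
72.1 kHz mod fs = 28.5 kHz.
28.5 kHz > fs/2 = 21.8 kHz, folds to fs − 28.5 kHz = 15.1 kHz.
180.9 kHz mod fs = 6.5 kHz.
6.5 kHz ≤ fs/2 = 21.8 kHz, appears at 6.5 kHz.
Distinct values: {6.5 kHz, 12.8 kHz, 14.2 kHz, 15.1 kHz}.

6.5 kHz, 12.8 kHz, 14.2 kHz, 15.1 kHz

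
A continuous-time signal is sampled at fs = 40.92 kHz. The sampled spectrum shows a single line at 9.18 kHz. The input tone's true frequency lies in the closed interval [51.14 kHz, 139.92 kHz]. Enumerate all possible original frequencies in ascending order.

Frequencies that alias to 9.18 kHz are k·fs ± 9.18 kHz for integer k ≥ 0.
k=0: 9.18 kHz.
k=1: 31.74 kHz, 50.1 kHz.
k=2: 72.66 kHz, 91.02 kHz.
k=3: 113.58 kHz, 131.94 kHz.
k=4: 154.5 kHz, 172.86 kHz.
Within [51.14 kHz, 139.92 kHz]: 72.66 kHz, 91.02 kHz, 113.58 kHz, 131.94 kHz.

72.66 kHz, 91.02 kHz, 113.58 kHz, 131.94 kHz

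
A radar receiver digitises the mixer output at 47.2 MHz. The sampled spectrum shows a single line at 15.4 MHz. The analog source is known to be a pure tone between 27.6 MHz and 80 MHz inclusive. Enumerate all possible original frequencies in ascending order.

Frequencies that alias to 15.4 MHz are k·fs ± 15.4 MHz for integer k ≥ 0.
k=0: 15.4 MHz.
k=1: 31.8 MHz, 62.6 MHz.
k=2: 79 MHz, 109.8 MHz.
k=3: 126.2 MHz, 157 MHz.
Within [27.6 MHz, 80 MHz]: 31.8 MHz, 62.6 MHz, 79 MHz.

31.8 MHz, 62.6 MHz, 79 MHz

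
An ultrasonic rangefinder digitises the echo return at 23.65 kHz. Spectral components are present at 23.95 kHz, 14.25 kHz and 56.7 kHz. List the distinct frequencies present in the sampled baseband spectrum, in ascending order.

fs/2 = 11.825 kHz.
23.95 kHz mod fs = 0.3 kHz.
0.3 kHz ≤ fs/2 = 11.825 kHz, appears at 0.3 kHz.
14.25 kHz > fs/2 = 11.825 kHz, folds to fs − 14.25 kHz = 9.4 kHz.
56.7 kHz mod fs = 9.4 kHz.
9.4 kHz ≤ fs/2 = 11.825 kHz, appears at 9.4 kHz.
Distinct values: {0.3 kHz, 9.4 kHz}.

0.3 kHz, 9.4 kHz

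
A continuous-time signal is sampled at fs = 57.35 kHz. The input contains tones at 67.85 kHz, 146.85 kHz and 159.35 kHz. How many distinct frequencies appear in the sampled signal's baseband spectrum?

fs/2 = 28.675 kHz.
67.85 kHz mod fs = 10.5 kHz.
10.5 kHz ≤ fs/2 = 28.675 kHz, appears at 10.5 kHz.
146.85 kHz mod fs = 32.15 kHz.
32.15 kHz > fs/2 = 28.675 kHz, folds to fs − 32.15 kHz = 25.2 kHz.
159.35 kHz mod fs = 44.65 kHz.
44.65 kHz > fs/2 = 28.675 kHz, folds to fs − 44.65 kHz = 12.7 kHz.
Distinct values: {10.5 kHz, 12.7 kHz, 25.2 kHz} → 3.

3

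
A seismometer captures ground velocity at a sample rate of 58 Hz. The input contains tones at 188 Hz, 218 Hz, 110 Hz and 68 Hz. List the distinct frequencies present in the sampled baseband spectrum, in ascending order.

fs/2 = 29 Hz.
188 Hz mod fs = 14 Hz.
14 Hz ≤ fs/2 = 29 Hz, appears at 14 Hz.
218 Hz mod fs = 44 Hz.
44 Hz > fs/2 = 29 Hz, folds to fs − 44 Hz = 14 Hz.
110 Hz mod fs = 52 Hz.
52 Hz > fs/2 = 29 Hz, folds to fs − 52 Hz = 6 Hz.
68 Hz mod fs = 10 Hz.
10 Hz ≤ fs/2 = 29 Hz, appears at 10 Hz.
Distinct values: {6 Hz, 10 Hz, 14 Hz}.

6 Hz, 10 Hz, 14 Hz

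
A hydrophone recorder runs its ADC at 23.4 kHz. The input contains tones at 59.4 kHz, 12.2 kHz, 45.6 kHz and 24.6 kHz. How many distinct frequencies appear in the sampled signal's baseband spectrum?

3

fs/2 = 11.7 kHz.
59.4 kHz mod fs = 12.6 kHz.
12.6 kHz > fs/2 = 11.7 kHz, folds to fs − 12.6 kHz = 10.8 kHz.
12.2 kHz > fs/2 = 11.7 kHz, folds to fs − 12.2 kHz = 11.2 kHz.
45.6 kHz mod fs = 22.2 kHz.
22.2 kHz > fs/2 = 11.7 kHz, folds to fs − 22.2 kHz = 1.2 kHz.
24.6 kHz mod fs = 1.2 kHz.
1.2 kHz ≤ fs/2 = 11.7 kHz, appears at 1.2 kHz.
Distinct values: {1.2 kHz, 10.8 kHz, 11.2 kHz} → 3.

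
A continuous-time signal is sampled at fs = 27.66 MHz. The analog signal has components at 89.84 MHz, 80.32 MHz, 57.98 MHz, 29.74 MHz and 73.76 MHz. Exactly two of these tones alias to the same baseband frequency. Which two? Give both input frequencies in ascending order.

57.98 MHz, 80.32 MHz

fs/2 = 13.83 MHz.
89.84 MHz mod fs = 6.86 MHz.
6.86 MHz ≤ fs/2 = 13.83 MHz, appears at 6.86 MHz.
80.32 MHz mod fs = 25 MHz.
25 MHz > fs/2 = 13.83 MHz, folds to fs − 25 MHz = 2.66 MHz.
57.98 MHz mod fs = 2.66 MHz.
2.66 MHz ≤ fs/2 = 13.83 MHz, appears at 2.66 MHz.
29.74 MHz mod fs = 2.08 MHz.
2.08 MHz ≤ fs/2 = 13.83 MHz, appears at 2.08 MHz.
73.76 MHz mod fs = 18.44 MHz.
18.44 MHz > fs/2 = 13.83 MHz, folds to fs − 18.44 MHz = 9.22 MHz.
57.98 MHz and 80.32 MHz both map to 2.66 MHz.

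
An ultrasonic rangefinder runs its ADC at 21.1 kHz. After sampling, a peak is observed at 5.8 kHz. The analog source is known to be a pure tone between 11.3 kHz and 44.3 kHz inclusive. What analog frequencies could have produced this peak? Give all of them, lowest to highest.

Frequencies that alias to 5.8 kHz are k·fs ± 5.8 kHz for integer k ≥ 0.
k=0: 5.8 kHz.
k=1: 15.3 kHz, 26.9 kHz.
k=2: 36.4 kHz, 48 kHz.
k=3: 57.5 kHz, 69.1 kHz.
Within [11.3 kHz, 44.3 kHz]: 15.3 kHz, 26.9 kHz, 36.4 kHz.

15.3 kHz, 26.9 kHz, 36.4 kHz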